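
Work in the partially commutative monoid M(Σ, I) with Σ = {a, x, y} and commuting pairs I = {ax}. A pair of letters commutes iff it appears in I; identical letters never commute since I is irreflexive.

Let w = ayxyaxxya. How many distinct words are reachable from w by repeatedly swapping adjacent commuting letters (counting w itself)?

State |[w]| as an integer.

3

drop 0:a onto floor
drop 1:y onto {0:a}
drop 2:x onto {1:y}
drop 3:y onto {2:x}
drop 4:a onto {3:y}
drop 5:x onto {3:y}
drop 6:x onto {5:x}
drop 7:y onto {4:a, 6:x}
drop 8:a onto {7:y}
ground layer = {0:a}
drop-orders for the pieces not yet dropped (sum over which currently-grounded one goes next):
  1 to go: {8} 1
  2 to go: {7,8} 1
  3 to go: {4,7,8} 1  {6,7,8} 1
  4 to go: {4,6,7,8} 2  {5,6,7,8} 1
  5 to go: {4,5,6,7,8} 3
  6 to go: {3,4,5,6,7,8} 3
  7 to go: {2,3,4,5,6,7,8} 3
  if 0:a drops first: 3 orders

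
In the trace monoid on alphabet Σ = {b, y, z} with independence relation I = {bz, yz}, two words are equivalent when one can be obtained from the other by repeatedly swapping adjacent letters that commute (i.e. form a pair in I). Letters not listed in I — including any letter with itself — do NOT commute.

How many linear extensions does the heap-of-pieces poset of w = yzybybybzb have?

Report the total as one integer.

#0=y has no predecessor
#1=z has no predecessor
#2=y depends on [0:y]
#3=b depends on [2:y]
#4=y depends on [3:b]
#5=b depends on [4:y]
#6=y depends on [5:b]
#7=b depends on [6:y]
#8=z depends on [1:z]
#9=b depends on [7:b]
sources: [0:y, 1:z]
N(rest) = Σ N(rest − s) over sources s of rest; N(one piece) = 1:
  size 1 → [8]=1  [9]=1
  size 2 → [1,8]=1  [7,9]=1  [8,9]=2
  size 3 → [1,8,9]=3  [6,7,9]=1  [7,8,9]=3
  size 4 → [1,7,8,9]=6  [5,6,7,9]=1  [6,7,8,9]=4
  size 5 → [1,6,7,8,9]=10  [4,5,6,7,9]=1  [5,6,7,8,9]=5
  size 6 → [1,5,6,7,8,9]=15  [3,4,5,6,7,9]=1  [4,5,6,7,8,9]=6
  size 7 → [1,4,5,6,7,8,9]=21  [2,3,4,5,6,7,9]=1  [3,4,5,6,7,8,9]=7
  size 8 → [0,2,3,4,5,6,7,9]=1  [1,3,4,5,6,7,8,9]=28  [2,3,4,5,6,7,8,9]=8
  first=0(y) contributes 36
  first=1(z) contributes 9
|[w]| = 45

45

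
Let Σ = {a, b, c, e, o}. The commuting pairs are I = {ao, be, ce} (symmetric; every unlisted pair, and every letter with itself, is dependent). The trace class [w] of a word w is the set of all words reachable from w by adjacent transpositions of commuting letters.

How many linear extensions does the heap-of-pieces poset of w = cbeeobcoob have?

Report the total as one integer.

0(c) covers ∅
1(b) covers 0:c
2(e) covers ∅
3(e) covers 2:e
4(o) covers 1:b, 3:e
5(b) covers 4:o
6(c) covers 5:b
7(o) covers 6:c
8(o) covers 7:o
9(b) covers 8:o
floor of heap: 0:c, 2:e
completions by unplaced set U, small U first (add the entries for U minus each lowest piece of U):
  |U|=1: {9}:1
  |U|=2: {8,9}:1
  |U|=3: {7,8,9}:1
  |U|=4: {6,7,8,9}:1
  |U|=5: {5,6,7,8,9}:1
  |U|=6: {4,5,6,7,8,9}:1
  |U|=7: {1,4,5,6,7,8,9}:1  {3,4,5,6,7,8,9}:1
  |U|=8: {0,1,4,5,6,7,8,9}:1  {1,3,4,5,6,7,8,9}:2  {2,3,4,5,6,7,8,9}:1
  start at 0(c): 3
  start at 2(e): 3
sum over floor = 6

6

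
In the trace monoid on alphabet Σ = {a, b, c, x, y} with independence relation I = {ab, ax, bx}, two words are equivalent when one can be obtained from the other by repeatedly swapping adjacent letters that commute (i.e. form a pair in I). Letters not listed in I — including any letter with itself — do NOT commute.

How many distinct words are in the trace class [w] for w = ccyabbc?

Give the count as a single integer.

3

drop 0:c onto floor
drop 1:c onto {0:c}
drop 2:y onto {1:c}
drop 3:a onto {2:y}
drop 4:b onto {2:y}
drop 5:b onto {4:b}
drop 6:c onto {3:a, 5:b}
ground layer = {0:c}
drop-orders for the pieces not yet dropped (sum over which currently-grounded one goes next):
  1 to go: {6} 1
  2 to go: {3,6} 1  {5,6} 1
  3 to go: {3,5,6} 2  {4,5,6} 1
  4 to go: {3,4,5,6} 3
  5 to go: {2,3,4,5,6} 3
  if 0:c drops first: 3 orders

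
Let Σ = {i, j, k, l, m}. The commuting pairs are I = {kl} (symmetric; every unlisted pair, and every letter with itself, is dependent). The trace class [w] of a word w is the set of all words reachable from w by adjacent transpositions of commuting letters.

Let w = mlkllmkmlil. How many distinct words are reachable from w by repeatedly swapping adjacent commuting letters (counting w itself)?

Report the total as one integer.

4

piece 0:m — minimal
piece 1:l rests on {0:m}
piece 2:k rests on {0:m}
piece 3:l rests on {1:l}
piece 4:l rests on {3:l}
piece 5:m rests on {2:k, 4:l}
piece 6:k rests on {5:m}
piece 7:m rests on {6:k}
piece 8:l rests on {7:m}
piece 9:i rests on {8:l}
piece 10:l rests on {9:i}
minimal pieces: {0:m}
ways to finish when only these pieces remain (= sum over removing one remaining piece with nothing left below it):
  1 left: {10}→1
  2 left: {9,10}→1
  3 left: {8,9,10}→1
  4 left: {7,8,9,10}→1
  5 left: {6,7,8,9,10}→1
  6 left: {5,6,7,8,9,10}→1
  7 left: {2,5,6,7,8,9,10}→1  {4,5,6,7,8,9,10}→1
  8 left: {2,4,5,6,7,8,9,10}→2  {3,4,5,6,7,8,9,10}→1
  9 left: {1,3,4,5,6,7,8,9,10}→1  {2,3,4,5,6,7,8,9,10}→3
  placing 0:m first → 4 extensions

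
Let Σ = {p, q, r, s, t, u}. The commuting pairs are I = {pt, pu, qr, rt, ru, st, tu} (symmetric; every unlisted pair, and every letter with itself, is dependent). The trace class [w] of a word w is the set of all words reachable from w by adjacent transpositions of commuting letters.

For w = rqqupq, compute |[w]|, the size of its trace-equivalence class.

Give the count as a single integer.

piece 0:r — minimal
piece 1:q — minimal
piece 2:q rests on {1:q}
piece 3:u rests on {2:q}
piece 4:p rests on {0:r, 2:q}
piece 5:q rests on {3:u, 4:p}
minimal pieces: {0:r, 1:q}
ways to finish when only these pieces remain (= sum over removing one remaining piece with nothing left below it):
  1 left: {5}→1
  2 left: {3,5}→1  {4,5}→1
  3 left: {0,4,5}→1  {3,4,5}→2
  4 left: {0,3,4,5}→3  {2,3,4,5}→2
  placing 0:r first → 2 extensions
  placing 1:q first → 5 extensions
total linear extensions = 7

7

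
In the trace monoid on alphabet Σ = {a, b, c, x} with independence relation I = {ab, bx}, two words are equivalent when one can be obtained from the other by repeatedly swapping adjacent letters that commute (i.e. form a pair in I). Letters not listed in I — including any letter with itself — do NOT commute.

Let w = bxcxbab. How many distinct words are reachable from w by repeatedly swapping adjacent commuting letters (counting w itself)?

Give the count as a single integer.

12

#0=b has no predecessor
#1=x has no predecessor
#2=c depends on [0:b, 1:x]
#3=x depends on [2:c]
#4=b depends on [2:c]
#5=a depends on [3:x]
#6=b depends on [4:b]
sources: [0:b, 1:x]
N(rest) = Σ N(rest − s) over sources s of rest; N(one piece) = 1:
  size 1 → [5]=1  [6]=1
  size 2 → [3,5]=1  [4,6]=1  [5,6]=2
  size 3 → [3,5,6]=3  [4,5,6]=3
  size 4 → [3,4,5,6]=6
  size 5 → [2,3,4,5,6]=6
  first=0(b) contributes 6
  first=1(x) contributes 6
|[w]| = 12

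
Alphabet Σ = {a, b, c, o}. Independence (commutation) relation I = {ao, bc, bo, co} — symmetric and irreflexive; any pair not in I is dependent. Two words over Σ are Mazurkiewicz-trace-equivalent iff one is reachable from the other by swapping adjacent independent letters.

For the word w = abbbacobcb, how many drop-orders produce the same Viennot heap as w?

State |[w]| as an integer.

60

drop 0:a onto floor
drop 1:b onto {0:a}
drop 2:b onto {1:b}
drop 3:b onto {2:b}
drop 4:a onto {3:b}
drop 5:c onto {4:a}
drop 6:o onto floor
drop 7:b onto {4:a}
drop 8:c onto {5:c}
drop 9:b onto {7:b}
ground layer = {0:a, 6:o}
drop-orders for the pieces not yet dropped (sum over which currently-grounded one goes next):
  1 to go: {6} 1  {8} 1  {9} 1
  2 to go: {5,8} 1  {6,8} 2  {6,9} 2  {7,9} 1  {8,9} 2
  3 to go: {5,6,8} 3  {5,8,9} 3  {6,7,9} 3  {6,8,9} 6  {7,8,9} 3
  4 to go: {5,6,8,9} 12  {5,7,8,9} 6  {6,7,8,9} 12
  5 to go: {4,5,7,8,9} 6  {5,6,7,8,9} 30
  6 to go: {3,4,5,7,8,9} 6  {4,5,6,7,8,9} 36
  7 to go: {2,3,4,5,7,8,9} 6  {3,4,5,6,7,8,9} 42
  8 to go: {1,2,3,4,5,7,8,9} 6  {2,3,4,5,6,7,8,9} 48
  if 0:a drops first: 54 orders
  if 6:o drops first: 6 orders
heap linearizations: 60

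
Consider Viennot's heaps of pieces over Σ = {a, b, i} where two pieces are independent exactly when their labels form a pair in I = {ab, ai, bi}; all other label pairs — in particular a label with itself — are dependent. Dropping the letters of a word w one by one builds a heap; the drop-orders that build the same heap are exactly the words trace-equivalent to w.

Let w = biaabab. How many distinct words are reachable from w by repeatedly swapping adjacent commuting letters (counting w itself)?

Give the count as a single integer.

140

#0=b has no predecessor
#1=i has no predecessor
#2=a has no predecessor
#3=a depends on [2:a]
#4=b depends on [0:b]
#5=a depends on [3:a]
#6=b depends on [4:b]
sources: [0:b, 1:i, 2:a]
N(rest) = Σ N(rest − s) over sources s of rest; N(one piece) = 1:
  size 1 → [1]=1  [5]=1  [6]=1
  size 2 → [1,5]=2  [1,6]=2  [3,5]=1  [4,6]=1  [5,6]=2
  size 3 → [0,4,6]=1  [1,3,5]=3  [1,4,6]=3  [1,5,6]=6  [2,3,5]=1  [3,5,6]=3  [4,5,6]=3
  size 4 → [0,1,4,6]=4  [0,4,5,6]=4  [1,2,3,5]=4  [1,3,5,6]=12  [1,4,5,6]=12  [2,3,5,6]=4  [3,4,5,6]=6
  size 5 → [0,1,4,5,6]=20  [0,3,4,5,6]=10  [1,2,3,5,6]=20  [1,3,4,5,6]=30  [2,3,4,5,6]=10
  first=0(b) contributes 60
  first=1(i) contributes 20
  first=2(a) contributes 60
|[w]| = 140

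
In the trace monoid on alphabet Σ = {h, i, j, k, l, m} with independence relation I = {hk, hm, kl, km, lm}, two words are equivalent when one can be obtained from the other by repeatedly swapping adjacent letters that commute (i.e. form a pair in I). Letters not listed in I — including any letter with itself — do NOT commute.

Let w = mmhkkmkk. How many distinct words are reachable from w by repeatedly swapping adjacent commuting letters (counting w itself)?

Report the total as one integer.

piece 0:m — minimal
piece 1:m rests on {0:m}
piece 2:h — minimal
piece 3:k — minimal
piece 4:k rests on {3:k}
piece 5:m rests on {1:m}
piece 6:k rests on {4:k}
piece 7:k rests on {6:k}
minimal pieces: {0:m, 2:h, 3:k}
ways to finish when only these pieces remain (= sum over removing one remaining piece with nothing left below it):
  1 left: {2}→1  {5}→1  {7}→1
  2 left: {1,5}→1  {2,5}→2  {2,7}→2  {5,7}→2  {6,7}→1
  3 left: {0,1,5}→1  {1,2,5}→3  {1,5,7}→3  {2,5,7}→6  {2,6,7}→3  {4,6,7}→1  {5,6,7}→3
  4 left: {0,1,2,5}→4  {0,1,5,7}→4  {1,2,5,7}→12  {1,5,6,7}→6  {2,4,6,7}→4  {2,5,6,7}→12  {3,4,6,7}→1  {4,5,6,7}→4
  5 left: {0,1,2,5,7}→20  {0,1,5,6,7}→10  {1,2,5,6,7}→30  {1,4,5,6,7}→10  {2,3,4,6,7}→5  {2,4,5,6,7}→20  {3,4,5,6,7}→5
  6 left: {0,1,2,5,6,7}→60  {0,1,4,5,6,7}→20  {1,2,4,5,6,7}→60  {1,3,4,5,6,7}→15  {2,3,4,5,6,7}→30
  placing 0:m first → 105 extensions
  placing 2:h first → 35 extensions
  placing 3:k first → 140 extensions
total linear extensions = 280

280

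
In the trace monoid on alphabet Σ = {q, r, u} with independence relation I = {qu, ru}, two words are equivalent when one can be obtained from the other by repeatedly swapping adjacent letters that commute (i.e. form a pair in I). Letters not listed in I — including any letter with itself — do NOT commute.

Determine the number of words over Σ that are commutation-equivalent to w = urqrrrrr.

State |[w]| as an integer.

8

piece 0:u — minimal
piece 1:r — minimal
piece 2:q rests on {1:r}
piece 3:r rests on {2:q}
piece 4:r rests on {3:r}
piece 5:r rests on {4:r}
piece 6:r rests on {5:r}
piece 7:r rests on {6:r}
minimal pieces: {0:u, 1:r}
ways to finish when only these pieces remain (= sum over removing one remaining piece with nothing left below it):
  1 left: {0}→1  {7}→1
  2 left: {0,7}→2  {6,7}→1
  3 left: {0,6,7}→3  {5,6,7}→1
  4 left: {0,5,6,7}→4  {4,5,6,7}→1
  5 left: {0,4,5,6,7}→5  {3,4,5,6,7}→1
  6 left: {0,3,4,5,6,7}→6  {2,3,4,5,6,7}→1
  placing 0:u first → 1 extensions
  placing 1:r first → 7 extensions
total linear extensions = 8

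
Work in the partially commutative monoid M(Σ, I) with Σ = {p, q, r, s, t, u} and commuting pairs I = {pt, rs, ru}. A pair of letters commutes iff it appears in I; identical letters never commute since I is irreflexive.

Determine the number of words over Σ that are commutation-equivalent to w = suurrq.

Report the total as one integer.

#0=s has no predecessor
#1=u depends on [0:s]
#2=u depends on [1:u]
#3=r has no predecessor
#4=r depends on [3:r]
#5=q depends on [2:u, 4:r]
sources: [0:s, 3:r]
N(rest) = Σ N(rest − s) over sources s of rest; N(one piece) = 1:
  size 1 → [5]=1
  size 2 → [2,5]=1  [4,5]=1
  size 3 → [1,2,5]=1  [2,4,5]=2  [3,4,5]=1
  size 4 → [0,1,2,5]=1  [1,2,4,5]=3  [2,3,4,5]=3
  first=0(s) contributes 6
  first=3(r) contributes 4
|[w]| = 10

10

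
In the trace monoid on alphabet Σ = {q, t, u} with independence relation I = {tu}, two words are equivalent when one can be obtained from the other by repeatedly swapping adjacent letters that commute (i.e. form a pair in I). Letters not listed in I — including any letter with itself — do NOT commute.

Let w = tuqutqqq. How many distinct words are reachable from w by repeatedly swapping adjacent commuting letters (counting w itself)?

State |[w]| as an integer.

4

piece 0:t — minimal
piece 1:u — minimal
piece 2:q rests on {0:t, 1:u}
piece 3:u rests on {2:q}
piece 4:t rests on {2:q}
piece 5:q rests on {3:u, 4:t}
piece 6:q rests on {5:q}
piece 7:q rests on {6:q}
minimal pieces: {0:t, 1:u}
ways to finish when only these pieces remain (= sum over removing one remaining piece with nothing left below it):
  1 left: {7}→1
  2 left: {6,7}→1
  3 left: {5,6,7}→1
  4 left: {3,5,6,7}→1  {4,5,6,7}→1
  5 left: {3,4,5,6,7}→2
  6 left: {2,3,4,5,6,7}→2
  placing 0:t first → 2 extensions
  placing 1:u first → 2 extensions
total linear extensions = 4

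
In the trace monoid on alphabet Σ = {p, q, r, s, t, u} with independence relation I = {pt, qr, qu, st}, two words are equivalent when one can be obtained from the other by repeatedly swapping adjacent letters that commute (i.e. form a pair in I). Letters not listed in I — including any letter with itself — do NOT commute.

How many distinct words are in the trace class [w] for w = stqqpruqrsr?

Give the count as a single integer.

8

piece 0:s — minimal
piece 1:t — minimal
piece 2:q rests on {0:s, 1:t}
piece 3:q rests on {2:q}
piece 4:p rests on {3:q}
piece 5:r rests on {4:p}
piece 6:u rests on {5:r}
piece 7:q rests on {4:p}
piece 8:r rests on {6:u}
piece 9:s rests on {7:q, 8:r}
piece 10:r rests on {9:s}
minimal pieces: {0:s, 1:t}
ways to finish when only these pieces remain (= sum over removing one remaining piece with nothing left below it):
  1 left: {10}→1
  2 left: {9,10}→1
  3 left: {7,9,10}→1  {8,9,10}→1
  4 left: {6,8,9,10}→1  {7,8,9,10}→2
  5 left: {5,6,8,9,10}→1  {6,7,8,9,10}→3
  6 left: {5,6,7,8,9,10}→4
  7 left: {4,5,6,7,8,9,10}→4
  8 left: {3,4,5,6,7,8,9,10}→4
  9 left: {2,3,4,5,6,7,8,9,10}→4
  placing 0:s first → 4 extensions
  placing 1:t first → 4 extensions
total linear extensions = 8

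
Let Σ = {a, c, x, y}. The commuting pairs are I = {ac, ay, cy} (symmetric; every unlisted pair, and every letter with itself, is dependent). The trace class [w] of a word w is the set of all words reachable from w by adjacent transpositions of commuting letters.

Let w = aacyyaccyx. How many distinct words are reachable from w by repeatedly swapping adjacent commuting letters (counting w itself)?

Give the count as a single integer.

1680

drop 0:a onto floor
drop 1:a onto {0:a}
drop 2:c onto floor
drop 3:y onto floor
drop 4:y onto {3:y}
drop 5:a onto {1:a}
drop 6:c onto {2:c}
drop 7:c onto {6:c}
drop 8:y onto {4:y}
drop 9:x onto {5:a, 7:c, 8:y}
ground layer = {0:a, 2:c, 3:y}
drop-orders for the pieces not yet dropped (sum over which currently-grounded one goes next):
  1 to go: {9} 1
  2 to go: {5,9} 1  {7,9} 1  {8,9} 1
  3 to go: {1,5,9} 1  {4,8,9} 1  {5,7,9} 2  {5,8,9} 2  {6,7,9} 1  {7,8,9} 2
  4 to go: {0,1,5,9} 1  {1,5,7,9} 3  {1,5,8,9} 3  {2,6,7,9} 1  {3,4,8,9} 1  {4,5,8,9} 3  {4,7,8,9} 3  {5,6,7,9} 3  {5,7,8,9} 6  {6,7,8,9} 3
  5 to go: {0,1,5,7,9} 4  {0,1,5,8,9} 4  {1,4,5,8,9} 6  {1,5,6,7,9} 6  {1,5,7,8,9} 12  {2,5,6,7,9} 4  {2,6,7,8,9} 4  {3,4,5,8,9} 4  {3,4,7,8,9} 4  {4,5,7,8,9} 12  {4,6,7,8,9} 6  {5,6,7,8,9} 12
  6 to go: {0,1,4,5,8,9} 10  {0,1,5,6,7,9} 10  {0,1,5,7,8,9} 20  {1,2,5,6,7,9} 10  {1,3,4,5,8,9} 10  {1,4,5,7,8,9} 30  {1,5,6,7,8,9} 30  {2,4,6,7,8,9} 10  {2,5,6,7,8,9} 20  {3,4,5,7,8,9} 20  {3,4,6,7,8,9} 10  {4,5,6,7,8,9} 30
  7 to go: {0,1,2,5,6,7,9} 20  {0,1,3,4,5,8,9} 20  {0,1,4,5,7,8,9} 60  {0,1,5,6,7,8,9} 60  {1,2,5,6,7,8,9} 60  {1,3,4,5,7,8,9} 60  {1,4,5,6,7,8,9} 90  {2,3,4,6,7,8,9} 20  {2,4,5,6,7,8,9} 60  {3,4,5,6,7,8,9} 60
  8 to go: {0,1,2,5,6,7,8,9} 140  {0,1,3,4,5,7,8,9} 140  {0,1,4,5,6,7,8,9} 210  {1,2,4,5,6,7,8,9} 210  {1,3,4,5,6,7,8,9} 210  {2,3,4,5,6,7,8,9} 140
  if 0:a drops first: 560 orders
  if 2:c drops first: 560 orders
  if 3:y drops first: 560 orders
heap linearizations: 1680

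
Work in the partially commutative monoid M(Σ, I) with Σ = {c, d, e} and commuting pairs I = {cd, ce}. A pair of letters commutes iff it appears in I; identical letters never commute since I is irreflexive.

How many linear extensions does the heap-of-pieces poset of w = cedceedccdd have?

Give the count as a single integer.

330

drop 0:c onto floor
drop 1:e onto floor
drop 2:d onto {1:e}
drop 3:c onto {0:c}
drop 4:e onto {2:d}
drop 5:e onto {4:e}
drop 6:d onto {5:e}
drop 7:c onto {3:c}
drop 8:c onto {7:c}
drop 9:d onto {6:d}
drop 10:d onto {9:d}
ground layer = {0:c, 1:e}
drop-orders for the pieces not yet dropped (sum over which currently-grounded one goes next):
  1 to go: {8} 1  {10} 1
  2 to go: {7,8} 1  {8,10} 2  {9,10} 1
  3 to go: {3,7,8} 1  {6,9,10} 1  {7,8,10} 3  {8,9,10} 3
  4 to go: {0,3,7,8} 1  {3,7,8,10} 4  {5,6,9,10} 1  {6,8,9,10} 4  {7,8,9,10} 6
  5 to go: {0,3,7,8,10} 5  {3,7,8,9,10} 10  {4,5,6,9,10} 1  {5,6,8,9,10} 5  {6,7,8,9,10} 10
  6 to go: {0,3,7,8,9,10} 15  {2,4,5,6,9,10} 1  {3,6,7,8,9,10} 20  {4,5,6,8,9,10} 6  {5,6,7,8,9,10} 15
  7 to go: {0,3,6,7,8,9,10} 35  {1,2,4,5,6,9,10} 1  {2,4,5,6,8,9,10} 7  {3,5,6,7,8,9,10} 35  {4,5,6,7,8,9,10} 21
  8 to go: {0,3,5,6,7,8,9,10} 70  {1,2,4,5,6,8,9,10} 8  {2,4,5,6,7,8,9,10} 28  {3,4,5,6,7,8,9,10} 56
  9 to go: {0,3,4,5,6,7,8,9,10} 126  {1,2,4,5,6,7,8,9,10} 36  {2,3,4,5,6,7,8,9,10} 84
  if 0:c drops first: 120 orders
  if 1:e drops first: 210 orders
heap linearizations: 330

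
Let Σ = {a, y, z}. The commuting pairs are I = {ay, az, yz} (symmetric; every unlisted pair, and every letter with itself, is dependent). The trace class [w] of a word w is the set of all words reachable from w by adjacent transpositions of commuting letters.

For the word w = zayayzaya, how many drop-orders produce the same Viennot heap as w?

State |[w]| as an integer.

1260

#0=z has no predecessor
#1=a has no predecessor
#2=y has no predecessor
#3=a depends on [1:a]
#4=y depends on [2:y]
#5=z depends on [0:z]
#6=a depends on [3:a]
#7=y depends on [4:y]
#8=a depends on [6:a]
sources: [0:z, 1:a, 2:y]
N(rest) = Σ N(rest − s) over sources s of rest; N(one piece) = 1:
  size 1 → [5]=1  [7]=1  [8]=1
  size 2 → [0,5]=1  [4,7]=1  [5,7]=2  [5,8]=2  [6,8]=1  [7,8]=2
  size 3 → [0,5,7]=3  [0,5,8]=3  [2,4,7]=1  [3,6,8]=1  [4,5,7]=3  [4,7,8]=3  [5,6,8]=3  [5,7,8]=6  [6,7,8]=3
  size 4 → [0,4,5,7]=6  [0,5,6,8]=6  [0,5,7,8]=12  [1,3,6,8]=1  [2,4,5,7]=4  [2,4,7,8]=4  [3,5,6,8]=4  [3,6,7,8]=4  [4,5,7,8]=12  [4,6,7,8]=6  [5,6,7,8]=12
  size 5 → [0,2,4,5,7]=10  [0,3,5,6,8]=10  [0,4,5,7,8]=30  [0,5,6,7,8]=30  [1,3,5,6,8]=5  [1,3,6,7,8]=5  [2,4,5,7,8]=20  [2,4,6,7,8]=10  [3,4,6,7,8]=10  [3,5,6,7,8]=20  [4,5,6,7,8]=30
  size 6 → [0,1,3,5,6,8]=15  [0,2,4,5,7,8]=60  [0,3,5,6,7,8]=60  [0,4,5,6,7,8]=90  [1,3,4,6,7,8]=15  [1,3,5,6,7,8]=30  [2,3,4,6,7,8]=20  [2,4,5,6,7,8]=60  [3,4,5,6,7,8]=60
  size 7 → [0,1,3,5,6,7,8]=105  [0,2,4,5,6,7,8]=210  [0,3,4,5,6,7,8]=210  [1,2,3,4,6,7,8]=35  [1,3,4,5,6,7,8]=105  [2,3,4,5,6,7,8]=140
  first=0(z) contributes 280
  first=1(a) contributes 560
  first=2(y) contributes 420
|[w]| = 1260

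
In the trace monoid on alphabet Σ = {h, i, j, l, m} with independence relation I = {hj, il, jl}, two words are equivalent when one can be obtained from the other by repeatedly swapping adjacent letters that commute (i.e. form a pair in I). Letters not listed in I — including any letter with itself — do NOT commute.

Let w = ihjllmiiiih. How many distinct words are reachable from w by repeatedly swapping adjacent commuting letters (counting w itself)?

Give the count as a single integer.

4

#0=i has no predecessor
#1=h depends on [0:i]
#2=j depends on [0:i]
#3=l depends on [1:h]
#4=l depends on [3:l]
#5=m depends on [2:j, 4:l]
#6=i depends on [5:m]
#7=i depends on [6:i]
#8=i depends on [7:i]
#9=i depends on [8:i]
#10=h depends on [9:i]
sources: [0:i]
N(rest) = Σ N(rest − s) over sources s of rest; N(one piece) = 1:
  size 1 → [10]=1
  size 2 → [9,10]=1
  size 3 → [8,9,10]=1
  size 4 → [7,8,9,10]=1
  size 5 → [6,7,8,9,10]=1
  size 6 → [5,6,7,8,9,10]=1
  size 7 → [2,5,6,7,8,9,10]=1  [4,5,6,7,8,9,10]=1
  size 8 → [2,4,5,6,7,8,9,10]=2  [3,4,5,6,7,8,9,10]=1
  size 9 → [1,3,4,5,6,7,8,9,10]=1  [2,3,4,5,6,7,8,9,10]=3
  first=0(i) contributes 4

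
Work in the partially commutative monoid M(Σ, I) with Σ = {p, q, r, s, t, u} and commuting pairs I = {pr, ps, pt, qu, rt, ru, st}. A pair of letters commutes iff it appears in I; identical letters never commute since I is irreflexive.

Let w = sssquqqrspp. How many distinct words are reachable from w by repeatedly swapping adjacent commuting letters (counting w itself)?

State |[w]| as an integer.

27

drop 0:s onto floor
drop 1:s onto {0:s}
drop 2:s onto {1:s}
drop 3:q onto {2:s}
drop 4:u onto {2:s}
drop 5:q onto {3:q}
drop 6:q onto {5:q}
drop 7:r onto {6:q}
drop 8:s onto {4:u, 7:r}
drop 9:p onto {4:u, 6:q}
drop 10:p onto {9:p}
ground layer = {0:s}
drop-orders for the pieces not yet dropped (sum over which currently-grounded one goes next):
  1 to go: {8} 1  {10} 1
  2 to go: {7,8} 1  {8,10} 2  {9,10} 1
  3 to go: {7,8,10} 3  {8,9,10} 3
  4 to go: {4,8,9,10} 3  {7,8,9,10} 6
  5 to go: {4,7,8,9,10} 9  {6,7,8,9,10} 6
  6 to go: {4,6,7,8,9,10} 15  {5,6,7,8,9,10} 6
  7 to go: {3,5,6,7,8,9,10} 6  {4,5,6,7,8,9,10} 21
  8 to go: {3,4,5,6,7,8,9,10} 27
  9 to go: {2,3,4,5,6,7,8,9,10} 27
  if 0:s drops first: 27 orders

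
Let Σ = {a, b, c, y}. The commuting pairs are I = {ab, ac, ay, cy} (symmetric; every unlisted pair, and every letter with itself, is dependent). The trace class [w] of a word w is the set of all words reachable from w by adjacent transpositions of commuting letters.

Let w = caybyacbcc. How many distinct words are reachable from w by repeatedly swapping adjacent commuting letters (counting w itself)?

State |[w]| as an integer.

180

drop 0:c onto floor
drop 1:a onto floor
drop 2:y onto floor
drop 3:b onto {0:c, 2:y}
drop 4:y onto {3:b}
drop 5:a onto {1:a}
drop 6:c onto {3:b}
drop 7:b onto {4:y, 6:c}
drop 8:c onto {7:b}
drop 9:c onto {8:c}
ground layer = {0:c, 1:a, 2:y}
drop-orders for the pieces not yet dropped (sum over which currently-grounded one goes next):
  1 to go: {5} 1  {9} 1
  2 to go: {1,5} 1  {5,9} 2  {8,9} 1
  3 to go: {1,5,9} 3  {5,8,9} 3  {7,8,9} 1
  4 to go: {1,5,8,9} 6  {4,7,8,9} 1  {5,7,8,9} 4  {6,7,8,9} 1
  5 to go: {1,5,7,8,9} 10  {4,5,7,8,9} 5  {4,6,7,8,9} 2  {5,6,7,8,9} 5
  6 to go: {1,4,5,7,8,9} 15  {1,5,6,7,8,9} 15  {3,4,6,7,8,9} 2  {4,5,6,7,8,9} 12
  7 to go: {0,3,4,6,7,8,9} 2  {1,4,5,6,7,8,9} 42  {2,3,4,6,7,8,9} 2  {3,4,5,6,7,8,9} 14
  8 to go: {0,2,3,4,6,7,8,9} 4  {0,3,4,5,6,7,8,9} 16  {1,3,4,5,6,7,8,9} 56  {2,3,4,5,6,7,8,9} 16
  if 0:c drops first: 72 orders
  if 1:a drops first: 36 orders
  if 2:y drops first: 72 orders
heap linearizations: 180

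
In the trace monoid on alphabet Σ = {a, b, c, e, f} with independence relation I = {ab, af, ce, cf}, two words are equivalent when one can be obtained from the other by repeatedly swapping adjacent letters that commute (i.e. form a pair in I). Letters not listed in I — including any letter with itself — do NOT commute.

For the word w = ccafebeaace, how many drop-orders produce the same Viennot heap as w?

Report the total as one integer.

8

0(c) covers ∅
1(c) covers 0:c
2(a) covers 1:c
3(f) covers ∅
4(e) covers 2:a, 3:f
5(b) covers 4:e
6(e) covers 5:b
7(a) covers 6:e
8(a) covers 7:a
9(c) covers 8:a
10(e) covers 8:a
floor of heap: 0:c, 3:f
completions by unplaced set U, small U first (add the entries for U minus each lowest piece of U):
  |U|=1: {9}:1  {10}:1
  |U|=2: {9,10}:2
  |U|=3: {8,9,10}:2
  |U|=4: {7,8,9,10}:2
  |U|=5: {6,7,8,9,10}:2
  |U|=6: {5,6,7,8,9,10}:2
  |U|=7: {4,5,6,7,8,9,10}:2
  |U|=8: {2,4,5,6,7,8,9,10}:2  {3,4,5,6,7,8,9,10}:2
  |U|=9: {1,2,4,5,6,7,8,9,10}:2  {2,3,4,5,6,7,8,9,10}:4
  start at 0(c): 6
  start at 3(f): 2
sum over floor = 8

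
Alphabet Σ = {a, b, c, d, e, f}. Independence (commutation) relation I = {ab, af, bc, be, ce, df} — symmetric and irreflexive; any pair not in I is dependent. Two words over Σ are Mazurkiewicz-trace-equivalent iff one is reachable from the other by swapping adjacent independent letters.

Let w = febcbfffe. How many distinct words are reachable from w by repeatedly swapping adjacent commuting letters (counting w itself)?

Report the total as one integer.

piece 0:f — minimal
piece 1:e rests on {0:f}
piece 2:b rests on {0:f}
piece 3:c rests on {0:f}
piece 4:b rests on {2:b}
piece 5:f rests on {1:e, 3:c, 4:b}
piece 6:f rests on {5:f}
piece 7:f rests on {6:f}
piece 8:e rests on {7:f}
minimal pieces: {0:f}
ways to finish when only these pieces remain (= sum over removing one remaining piece with nothing left below it):
  1 left: {8}→1
  2 left: {7,8}→1
  3 left: {6,7,8}→1
  4 left: {5,6,7,8}→1
  5 left: {1,5,6,7,8}→1  {3,5,6,7,8}→1  {4,5,6,7,8}→1
  6 left: {1,3,5,6,7,8}→2  {1,4,5,6,7,8}→2  {2,4,5,6,7,8}→1  {3,4,5,6,7,8}→2
  7 left: {1,2,4,5,6,7,8}→3  {1,3,4,5,6,7,8}→6  {2,3,4,5,6,7,8}→3
  placing 0:f first → 12 extensions

12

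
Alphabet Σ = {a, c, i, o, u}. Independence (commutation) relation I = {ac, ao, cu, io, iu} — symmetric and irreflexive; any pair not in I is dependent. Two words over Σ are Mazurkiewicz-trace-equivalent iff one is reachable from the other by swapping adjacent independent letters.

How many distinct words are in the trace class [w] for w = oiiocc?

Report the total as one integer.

0(o) covers ∅
1(i) covers ∅
2(i) covers 1:i
3(o) covers 0:o
4(c) covers 2:i, 3:o
5(c) covers 4:c
floor of heap: 0:o, 1:i
completions by unplaced set U, small U first (add the entries for U minus each lowest piece of U):
  |U|=1: {5}:1
  |U|=2: {4,5}:1
  |U|=3: {2,4,5}:1  {3,4,5}:1
  |U|=4: {0,3,4,5}:1  {1,2,4,5}:1  {2,3,4,5}:2
  start at 0(o): 3
  start at 1(i): 3
sum over floor = 6

6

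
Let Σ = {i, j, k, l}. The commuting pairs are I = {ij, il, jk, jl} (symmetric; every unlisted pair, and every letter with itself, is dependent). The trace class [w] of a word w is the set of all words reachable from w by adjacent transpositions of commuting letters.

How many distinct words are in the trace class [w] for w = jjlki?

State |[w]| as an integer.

0(j) covers ∅
1(j) covers 0:j
2(l) covers ∅
3(k) covers 2:l
4(i) covers 3:k
floor of heap: 0:j, 2:l
completions by unplaced set U, small U first (add the entries for U minus each lowest piece of U):
  |U|=1: {1}:1  {4}:1
  |U|=2: {0,1}:1  {1,4}:2  {3,4}:1
  |U|=3: {0,1,4}:3  {1,3,4}:3  {2,3,4}:1
  start at 0(j): 4
  start at 2(l): 6
sum over floor = 10

10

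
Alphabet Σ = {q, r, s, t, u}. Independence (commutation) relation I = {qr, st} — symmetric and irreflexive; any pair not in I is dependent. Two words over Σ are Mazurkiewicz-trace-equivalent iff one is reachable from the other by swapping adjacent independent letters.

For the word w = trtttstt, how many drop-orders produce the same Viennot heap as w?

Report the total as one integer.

0(t) covers ∅
1(r) covers 0:t
2(t) covers 1:r
3(t) covers 2:t
4(t) covers 3:t
5(s) covers 1:r
6(t) covers 4:t
7(t) covers 6:t
floor of heap: 0:t
completions by unplaced set U, small U first (add the entries for U minus each lowest piece of U):
  |U|=1: {5}:1  {7}:1
  |U|=2: {5,7}:2  {6,7}:1
  |U|=3: {4,6,7}:1  {5,6,7}:3
  |U|=4: {3,4,6,7}:1  {4,5,6,7}:4
  |U|=5: {2,3,4,6,7}:1  {3,4,5,6,7}:5
  |U|=6: {2,3,4,5,6,7}:6
  start at 0(t): 6

6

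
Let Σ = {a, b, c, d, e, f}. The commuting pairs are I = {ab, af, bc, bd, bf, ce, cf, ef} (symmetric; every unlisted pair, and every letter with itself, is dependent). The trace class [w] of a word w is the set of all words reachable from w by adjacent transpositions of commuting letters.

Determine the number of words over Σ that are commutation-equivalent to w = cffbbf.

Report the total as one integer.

piece 0:c — minimal
piece 1:f — minimal
piece 2:f rests on {1:f}
piece 3:b — minimal
piece 4:b rests on {3:b}
piece 5:f rests on {2:f}
minimal pieces: {0:c, 1:f, 3:b}
ways to finish when only these pieces remain (= sum over removing one remaining piece with nothing left below it):
  1 left: {0}→1  {4}→1  {5}→1
  2 left: {0,4}→2  {0,5}→2  {2,5}→1  {3,4}→1  {4,5}→2
  3 left: {0,2,5}→3  {0,3,4}→3  {0,4,5}→6  {1,2,5}→1  {2,4,5}→3  {3,4,5}→3
  4 left: {0,1,2,5}→4  {0,2,4,5}→12  {0,3,4,5}→12  {1,2,4,5}→4  {2,3,4,5}→6
  placing 0:c first → 10 extensions
  placing 1:f first → 30 extensions
  placing 3:b first → 20 extensions
total linear extensions = 60

60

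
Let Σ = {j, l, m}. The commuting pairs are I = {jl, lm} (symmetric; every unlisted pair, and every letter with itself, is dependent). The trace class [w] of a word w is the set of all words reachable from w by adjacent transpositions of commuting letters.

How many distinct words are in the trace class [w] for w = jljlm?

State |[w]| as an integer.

drop 0:j onto floor
drop 1:l onto floor
drop 2:j onto {0:j}
drop 3:l onto {1:l}
drop 4:m onto {2:j}
ground layer = {0:j, 1:l}
drop-orders for the pieces not yet dropped (sum over which currently-grounded one goes next):
  1 to go: {3} 1  {4} 1
  2 to go: {1,3} 1  {2,4} 1  {3,4} 2
  3 to go: {0,2,4} 1  {1,3,4} 3  {2,3,4} 3
  if 0:j drops first: 6 orders
  if 1:l drops first: 4 orders
heap linearizations: 10

10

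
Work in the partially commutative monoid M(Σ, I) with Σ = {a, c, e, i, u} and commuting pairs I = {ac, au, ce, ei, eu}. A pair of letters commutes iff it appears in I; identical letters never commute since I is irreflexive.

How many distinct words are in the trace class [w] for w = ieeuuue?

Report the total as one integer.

piece 0:i — minimal
piece 1:e — minimal
piece 2:e rests on {1:e}
piece 3:u rests on {0:i}
piece 4:u rests on {3:u}
piece 5:u rests on {4:u}
piece 6:e rests on {2:e}
minimal pieces: {0:i, 1:e}
ways to finish when only these pieces remain (= sum over removing one remaining piece with nothing left below it):
  1 left: {5}→1  {6}→1
  2 left: {2,6}→1  {4,5}→1  {5,6}→2
  3 left: {1,2,6}→1  {2,5,6}→3  {3,4,5}→1  {4,5,6}→3
  4 left: {0,3,4,5}→1  {1,2,5,6}→4  {2,4,5,6}→6  {3,4,5,6}→4
  5 left: {0,3,4,5,6}→5  {1,2,4,5,6}→10  {2,3,4,5,6}→10
  placing 0:i first → 20 extensions
  placing 1:e first → 15 extensions
total linear extensions = 35

35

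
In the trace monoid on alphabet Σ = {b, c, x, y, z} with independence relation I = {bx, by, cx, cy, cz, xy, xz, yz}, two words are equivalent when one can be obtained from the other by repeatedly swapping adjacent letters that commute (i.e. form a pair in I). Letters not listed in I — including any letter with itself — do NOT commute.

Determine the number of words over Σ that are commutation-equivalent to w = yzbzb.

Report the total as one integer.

5

piece 0:y — minimal
piece 1:z — minimal
piece 2:b rests on {1:z}
piece 3:z rests on {2:b}
piece 4:b rests on {3:z}
minimal pieces: {0:y, 1:z}
ways to finish when only these pieces remain (= sum over removing one remaining piece with nothing left below it):
  1 left: {0}→1  {4}→1
  2 left: {0,4}→2  {3,4}→1
  3 left: {0,3,4}→3  {2,3,4}→1
  placing 0:y first → 1 extensions
  placing 1:z first → 4 extensions
total linear extensions = 5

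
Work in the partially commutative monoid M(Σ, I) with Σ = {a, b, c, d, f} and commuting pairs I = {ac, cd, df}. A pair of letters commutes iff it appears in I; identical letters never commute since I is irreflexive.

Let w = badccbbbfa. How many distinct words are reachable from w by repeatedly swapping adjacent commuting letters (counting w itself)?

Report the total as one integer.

drop 0:b onto floor
drop 1:a onto {0:b}
drop 2:d onto {1:a}
drop 3:c onto {0:b}
drop 4:c onto {3:c}
drop 5:b onto {2:d, 4:c}
drop 6:b onto {5:b}
drop 7:b onto {6:b}
drop 8:f onto {7:b}
drop 9:a onto {8:f}
ground layer = {0:b}
drop-orders for the pieces not yet dropped (sum over which currently-grounded one goes next):
  1 to go: {9} 1
  2 to go: {8,9} 1
  3 to go: {7,8,9} 1
  4 to go: {6,7,8,9} 1
  5 to go: {5,6,7,8,9} 1
  6 to go: {2,5,6,7,8,9} 1  {4,5,6,7,8,9} 1
  7 to go: {1,2,5,6,7,8,9} 1  {2,4,5,6,7,8,9} 2  {3,4,5,6,7,8,9} 1
  8 to go: {1,2,4,5,6,7,8,9} 3  {2,3,4,5,6,7,8,9} 3
  if 0:b drops first: 6 orders

6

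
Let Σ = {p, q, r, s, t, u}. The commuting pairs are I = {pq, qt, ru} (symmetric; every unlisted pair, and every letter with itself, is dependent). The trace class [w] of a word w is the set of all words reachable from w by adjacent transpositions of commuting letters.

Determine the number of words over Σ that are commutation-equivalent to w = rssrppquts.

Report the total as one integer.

3

#0=r has no predecessor
#1=s depends on [0:r]
#2=s depends on [1:s]
#3=r depends on [2:s]
#4=p depends on [3:r]
#5=p depends on [4:p]
#6=q depends on [3:r]
#7=u depends on [5:p, 6:q]
#8=t depends on [7:u]
#9=s depends on [8:t]
sources: [0:r]
N(rest) = Σ N(rest − s) over sources s of rest; N(one piece) = 1:
  size 1 → [9]=1
  size 2 → [8,9]=1
  size 3 → [7,8,9]=1
  size 4 → [5,7,8,9]=1  [6,7,8,9]=1
  size 5 → [4,5,7,8,9]=1  [5,6,7,8,9]=2
  size 6 → [4,5,6,7,8,9]=3
  size 7 → [3,4,5,6,7,8,9]=3
  size 8 → [2,3,4,5,6,7,8,9]=3
  first=0(r) contributes 3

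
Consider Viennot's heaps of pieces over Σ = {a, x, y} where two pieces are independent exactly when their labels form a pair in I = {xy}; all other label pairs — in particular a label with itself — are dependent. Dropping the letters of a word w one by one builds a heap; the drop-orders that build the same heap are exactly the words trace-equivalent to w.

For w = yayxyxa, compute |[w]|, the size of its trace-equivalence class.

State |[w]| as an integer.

drop 0:y onto floor
drop 1:a onto {0:y}
drop 2:y onto {1:a}
drop 3:x onto {1:a}
drop 4:y onto {2:y}
drop 5:x onto {3:x}
drop 6:a onto {4:y, 5:x}
ground layer = {0:y}
drop-orders for the pieces not yet dropped (sum over which currently-grounded one goes next):
  1 to go: {6} 1
  2 to go: {4,6} 1  {5,6} 1
  3 to go: {2,4,6} 1  {3,5,6} 1  {4,5,6} 2
  4 to go: {2,4,5,6} 3  {3,4,5,6} 3
  5 to go: {2,3,4,5,6} 6
  if 0:y drops first: 6 orders

6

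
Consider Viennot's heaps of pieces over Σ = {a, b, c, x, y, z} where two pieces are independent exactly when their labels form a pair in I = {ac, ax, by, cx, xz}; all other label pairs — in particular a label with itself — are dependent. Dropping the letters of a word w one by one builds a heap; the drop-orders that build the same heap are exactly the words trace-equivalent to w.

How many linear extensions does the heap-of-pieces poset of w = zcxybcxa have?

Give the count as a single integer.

0(z) covers ∅
1(c) covers 0:z
2(x) covers ∅
3(y) covers 1:c, 2:x
4(b) covers 1:c, 2:x
5(c) covers 3:y, 4:b
6(x) covers 3:y, 4:b
7(a) covers 3:y, 4:b
floor of heap: 0:z, 2:x
completions by unplaced set U, small U first (add the entries for U minus each lowest piece of U):
  |U|=1: {5}:1  {6}:1  {7}:1
  |U|=2: {5,6}:2  {5,7}:2  {6,7}:2
  |U|=3: {5,6,7}:6
  |U|=4: {3,5,6,7}:6  {4,5,6,7}:6
  |U|=5: {3,4,5,6,7}:12
  |U|=6: {1,3,4,5,6,7}:12  {2,3,4,5,6,7}:12
  start at 0(z): 24
  start at 2(x): 12
sum over floor = 36

36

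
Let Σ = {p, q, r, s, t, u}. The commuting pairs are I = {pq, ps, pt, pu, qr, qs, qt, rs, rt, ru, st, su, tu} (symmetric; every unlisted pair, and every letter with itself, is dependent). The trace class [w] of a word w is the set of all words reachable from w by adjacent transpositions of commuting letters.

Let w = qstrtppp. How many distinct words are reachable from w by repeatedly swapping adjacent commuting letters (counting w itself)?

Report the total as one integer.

piece 0:q — minimal
piece 1:s — minimal
piece 2:t — minimal
piece 3:r — minimal
piece 4:t rests on {2:t}
piece 5:p rests on {3:r}
piece 6:p rests on {5:p}
piece 7:p rests on {6:p}
minimal pieces: {0:q, 1:s, 2:t, 3:r}
ways to finish when only these pieces remain (= sum over removing one remaining piece with nothing left below it):
  1 left: {0}→1  {1}→1  {4}→1  {7}→1
  2 left: {0,1}→2  {0,4}→2  {0,7}→2  {1,4}→2  {1,7}→2  {2,4}→1  {4,7}→2  {6,7}→1
  3 left: {0,1,4}→6  {0,1,7}→6  {0,2,4}→3  {0,4,7}→6  {0,6,7}→3  {1,2,4}→3  {1,4,7}→6  {1,6,7}→3  {2,4,7}→3  {4,6,7}→3  {5,6,7}→1
  4 left: {0,1,2,4}→12  {0,1,4,7}→24  {0,1,6,7}→12  {0,2,4,7}→12  {0,4,6,7}→12  {0,5,6,7}→4  {1,2,4,7}→12  {1,4,6,7}→12  {1,5,6,7}→4  {2,4,6,7}→6  {3,5,6,7}→1  {4,5,6,7}→4
  5 left: {0,1,2,4,7}→60  {0,1,4,6,7}→60  {0,1,5,6,7}→20  {0,2,4,6,7}→30  {0,3,5,6,7}→5  {0,4,5,6,7}→20  {1,2,4,6,7}→30  {1,3,5,6,7}→5  {1,4,5,6,7}→20  {2,4,5,6,7}→10  {3,4,5,6,7}→5
  6 left: {0,1,2,4,6,7}→180  {0,1,3,5,6,7}→30  {0,1,4,5,6,7}→120  {0,2,4,5,6,7}→60  {0,3,4,5,6,7}→30  {1,2,4,5,6,7}→60  {1,3,4,5,6,7}→30  {2,3,4,5,6,7}→15
  placing 0:q first → 105 extensions
  placing 1:s first → 105 extensions
  placing 2:t first → 210 extensions
  placing 3:r first → 420 extensions
total linear extensions = 840

840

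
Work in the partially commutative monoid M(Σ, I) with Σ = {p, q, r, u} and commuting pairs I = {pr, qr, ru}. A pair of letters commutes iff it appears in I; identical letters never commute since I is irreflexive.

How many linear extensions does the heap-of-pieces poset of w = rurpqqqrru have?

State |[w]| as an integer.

210

#0=r has no predecessor
#1=u has no predecessor
#2=r depends on [0:r]
#3=p depends on [1:u]
#4=q depends on [3:p]
#5=q depends on [4:q]
#6=q depends on [5:q]
#7=r depends on [2:r]
#8=r depends on [7:r]
#9=u depends on [6:q]
sources: [0:r, 1:u]
N(rest) = Σ N(rest − s) over sources s of rest; N(one piece) = 1:
  size 1 → [8]=1  [9]=1
  size 2 → [6,9]=1  [7,8]=1  [8,9]=2
  size 3 → [2,7,8]=1  [5,6,9]=1  [6,8,9]=3  [7,8,9]=3
  size 4 → [0,2,7,8]=1  [2,7,8,9]=4  [4,5,6,9]=1  [5,6,8,9]=4  [6,7,8,9]=6
  size 5 → [0,2,7,8,9]=5  [2,6,7,8,9]=10  [3,4,5,6,9]=1  [4,5,6,8,9]=5  [5,6,7,8,9]=10
  size 6 → [0,2,6,7,8,9]=15  [1,3,4,5,6,9]=1  [2,5,6,7,8,9]=20  [3,4,5,6,8,9]=6  [4,5,6,7,8,9]=15
  size 7 → [0,2,5,6,7,8,9]=35  [1,3,4,5,6,8,9]=7  [2,4,5,6,7,8,9]=35  [3,4,5,6,7,8,9]=21
  size 8 → [0,2,4,5,6,7,8,9]=70  [1,3,4,5,6,7,8,9]=28  [2,3,4,5,6,7,8,9]=56
  first=0(r) contributes 84
  first=1(u) contributes 126
|[w]| = 210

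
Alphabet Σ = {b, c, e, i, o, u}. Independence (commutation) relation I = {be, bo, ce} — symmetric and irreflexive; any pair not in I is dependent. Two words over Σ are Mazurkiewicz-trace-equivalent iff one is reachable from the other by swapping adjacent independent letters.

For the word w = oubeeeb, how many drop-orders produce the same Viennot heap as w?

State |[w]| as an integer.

10

#0=o has no predecessor
#1=u depends on [0:o]
#2=b depends on [1:u]
#3=e depends on [1:u]
#4=e depends on [3:e]
#5=e depends on [4:e]
#6=b depends on [2:b]
sources: [0:o]
N(rest) = Σ N(rest − s) over sources s of rest; N(one piece) = 1:
  size 1 → [5]=1  [6]=1
  size 2 → [2,6]=1  [4,5]=1  [5,6]=2
  size 3 → [2,5,6]=3  [3,4,5]=1  [4,5,6]=3
  size 4 → [2,4,5,6]=6  [3,4,5,6]=4
  size 5 → [2,3,4,5,6]=10
  first=0(o) contributes 10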